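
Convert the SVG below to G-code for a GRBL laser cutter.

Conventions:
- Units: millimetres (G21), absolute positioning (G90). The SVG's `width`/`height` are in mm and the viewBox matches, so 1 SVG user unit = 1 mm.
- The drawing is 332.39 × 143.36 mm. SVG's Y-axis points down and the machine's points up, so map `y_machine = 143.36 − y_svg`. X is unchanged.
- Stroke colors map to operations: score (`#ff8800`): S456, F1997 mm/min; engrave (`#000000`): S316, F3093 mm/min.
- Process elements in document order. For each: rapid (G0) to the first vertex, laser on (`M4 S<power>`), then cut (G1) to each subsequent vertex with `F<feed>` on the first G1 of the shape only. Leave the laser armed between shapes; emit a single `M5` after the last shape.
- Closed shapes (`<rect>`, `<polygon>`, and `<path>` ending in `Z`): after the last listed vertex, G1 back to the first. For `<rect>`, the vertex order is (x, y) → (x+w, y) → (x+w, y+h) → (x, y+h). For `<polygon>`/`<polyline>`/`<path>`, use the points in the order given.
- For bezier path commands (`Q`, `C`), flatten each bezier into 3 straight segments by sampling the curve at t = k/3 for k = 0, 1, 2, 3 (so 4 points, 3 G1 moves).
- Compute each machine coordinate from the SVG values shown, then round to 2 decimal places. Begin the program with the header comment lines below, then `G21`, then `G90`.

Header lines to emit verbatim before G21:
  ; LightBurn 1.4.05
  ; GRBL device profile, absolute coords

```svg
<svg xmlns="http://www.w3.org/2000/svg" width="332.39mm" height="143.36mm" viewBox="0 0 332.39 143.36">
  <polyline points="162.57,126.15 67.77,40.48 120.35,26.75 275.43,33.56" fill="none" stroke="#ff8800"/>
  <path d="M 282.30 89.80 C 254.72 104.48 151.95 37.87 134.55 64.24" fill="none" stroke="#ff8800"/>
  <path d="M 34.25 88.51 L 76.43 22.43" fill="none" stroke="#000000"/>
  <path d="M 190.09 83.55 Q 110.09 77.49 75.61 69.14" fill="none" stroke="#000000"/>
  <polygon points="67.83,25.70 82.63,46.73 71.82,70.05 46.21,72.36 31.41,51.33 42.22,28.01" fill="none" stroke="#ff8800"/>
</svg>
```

1 u = 1 mm; y_m = 143.36 − y.

[1] `<polyline>` open polyline, #ff8800→score S456 F1997: (162.57,17.21) → (67.77,102.88) → (120.35,116.61) → (275.43,109.80)

[2] `<path>` cubic bezier, #ff8800→score S456 F1997: (282.30,53.56) → (235.60,59.52) → (174.46,80.95) → (134.55,79.12)

[3] `<path>` line segment, #000000→engrave S316 F3093: (34.25,54.85) → (76.43,120.93)

[4] `<path>` quadratic bezier, #000000→engrave S316 F3093: (190.09,59.81) → (141.81,64.10) → (103.65,68.91) → (75.61,74.22)

[5] `<polygon>` regular polygon, #ff8800→score S456 F1997: (67.83,117.66) → (82.63,96.63) → (71.82,73.31) → (46.21,71.00) → (31.41,92.03) → (42.22,115.35) → (67.83,117.66) (closed)

; LightBurn 1.4.05
; GRBL device profile, absolute coords
G21
G90
G0 X162.57 Y17.21
M4 S456
G1 X67.77 Y102.88 F1997
G1 X120.35 Y116.61
G1 X275.43 Y109.80
G0 X282.30 Y53.56
M4 S456
G1 X235.60 Y59.52 F1997
G1 X174.46 Y80.95
G1 X134.55 Y79.12
G0 X34.25 Y54.85
M4 S316
G1 X76.43 Y120.93 F3093
G0 X190.09 Y59.81
M4 S316
G1 X141.81 Y64.10 F3093
G1 X103.65 Y68.91
G1 X75.61 Y74.22
G0 X67.83 Y117.66
M4 S456
G1 X82.63 Y96.63 F1997
G1 X71.82 Y73.31
G1 X46.21 Y71.00
G1 X31.41 Y92.03
G1 X42.22 Y115.35
G1 X67.83 Y117.66
M5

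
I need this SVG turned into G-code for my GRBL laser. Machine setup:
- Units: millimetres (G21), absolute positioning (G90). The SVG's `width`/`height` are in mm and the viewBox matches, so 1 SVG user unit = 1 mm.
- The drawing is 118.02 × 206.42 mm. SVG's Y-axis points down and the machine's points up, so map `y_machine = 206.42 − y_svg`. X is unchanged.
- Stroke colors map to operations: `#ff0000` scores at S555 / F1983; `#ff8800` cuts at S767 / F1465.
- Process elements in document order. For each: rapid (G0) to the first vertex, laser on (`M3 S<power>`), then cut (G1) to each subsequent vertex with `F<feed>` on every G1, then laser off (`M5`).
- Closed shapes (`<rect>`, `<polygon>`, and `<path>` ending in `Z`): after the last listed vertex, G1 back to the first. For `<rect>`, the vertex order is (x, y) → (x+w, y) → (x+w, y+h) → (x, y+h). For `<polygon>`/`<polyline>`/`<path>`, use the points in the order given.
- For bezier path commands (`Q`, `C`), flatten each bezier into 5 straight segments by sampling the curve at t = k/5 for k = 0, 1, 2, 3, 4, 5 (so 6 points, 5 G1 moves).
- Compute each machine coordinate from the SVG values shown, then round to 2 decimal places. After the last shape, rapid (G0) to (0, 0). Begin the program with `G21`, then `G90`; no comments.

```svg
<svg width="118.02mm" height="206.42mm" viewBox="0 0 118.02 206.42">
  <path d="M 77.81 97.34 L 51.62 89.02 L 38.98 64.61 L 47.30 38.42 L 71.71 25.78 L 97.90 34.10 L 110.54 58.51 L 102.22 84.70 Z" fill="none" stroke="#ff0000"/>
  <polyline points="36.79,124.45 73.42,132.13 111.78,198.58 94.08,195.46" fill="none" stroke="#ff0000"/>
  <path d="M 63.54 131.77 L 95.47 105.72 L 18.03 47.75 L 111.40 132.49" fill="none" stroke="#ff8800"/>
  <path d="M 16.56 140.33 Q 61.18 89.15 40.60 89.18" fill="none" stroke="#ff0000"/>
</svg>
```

Since the viewBox matches the mm dimensions, user units are millimetres directly. The only transform is the Y-flip y_m = 206.42 − y_svg.

Shape 1 is a regular polygon drawn with `<path>`. Its stroke #ff0000 means score at S555, F1983. After flipping Y the toolpath is (77.81,109.08) → (51.62,117.40) → (38.98,141.81) → (47.30,168.00) → (71.71,180.64) → (97.90,172.32) → (110.54,147.91) → (102.22,121.72) → (77.81,109.08), returning to the start.

Shape 2 is a open polyline drawn with `<polyline>`. Its stroke #ff0000 means score at S555, F1983. After flipping Y the toolpath is (36.79,81.97) → (73.42,74.29) → (111.78,7.84) → (94.08,10.96).

Shape 3 is a open polyline drawn with `<path>`. Its stroke #ff8800 means cut at S767, F1465. After flipping Y the toolpath is (63.54,74.65) → (95.47,100.70) → (18.03,158.67) → (111.40,73.93).

Shape 4 is a quadratic bezier drawn with `<path>`. Its stroke #ff0000 means score at S555, F1983. After flipping Y the toolpath is (16.56,66.09) → (31.80,84.51) → (41.82,98.84) → (46.63,109.07) → (46.22,115.20) → (40.60,117.24).

G21
G90
G0 X77.81 Y109.08
M3 S555
G1 X51.62 Y117.40 F1983
G1 X38.98 Y141.81 F1983
G1 X47.30 Y168.00 F1983
G1 X71.71 Y180.64 F1983
G1 X97.90 Y172.32 F1983
G1 X110.54 Y147.91 F1983
G1 X102.22 Y121.72 F1983
G1 X77.81 Y109.08 F1983
M5
G0 X36.79 Y81.97
M3 S555
G1 X73.42 Y74.29 F1983
G1 X111.78 Y7.84 F1983
G1 X94.08 Y10.96 F1983
M5
G0 X63.54 Y74.65
M3 S767
G1 X95.47 Y100.70 F1465
G1 X18.03 Y158.67 F1465
G1 X111.40 Y73.93 F1465
M5
G0 X16.56 Y66.09
M3 S555
G1 X31.80 Y84.51 F1983
G1 X41.82 Y98.84 F1983
G1 X46.63 Y109.07 F1983
G1 X46.22 Y115.20 F1983
G1 X40.60 Y117.24 F1983
M5
G0 X0.00 Y0.00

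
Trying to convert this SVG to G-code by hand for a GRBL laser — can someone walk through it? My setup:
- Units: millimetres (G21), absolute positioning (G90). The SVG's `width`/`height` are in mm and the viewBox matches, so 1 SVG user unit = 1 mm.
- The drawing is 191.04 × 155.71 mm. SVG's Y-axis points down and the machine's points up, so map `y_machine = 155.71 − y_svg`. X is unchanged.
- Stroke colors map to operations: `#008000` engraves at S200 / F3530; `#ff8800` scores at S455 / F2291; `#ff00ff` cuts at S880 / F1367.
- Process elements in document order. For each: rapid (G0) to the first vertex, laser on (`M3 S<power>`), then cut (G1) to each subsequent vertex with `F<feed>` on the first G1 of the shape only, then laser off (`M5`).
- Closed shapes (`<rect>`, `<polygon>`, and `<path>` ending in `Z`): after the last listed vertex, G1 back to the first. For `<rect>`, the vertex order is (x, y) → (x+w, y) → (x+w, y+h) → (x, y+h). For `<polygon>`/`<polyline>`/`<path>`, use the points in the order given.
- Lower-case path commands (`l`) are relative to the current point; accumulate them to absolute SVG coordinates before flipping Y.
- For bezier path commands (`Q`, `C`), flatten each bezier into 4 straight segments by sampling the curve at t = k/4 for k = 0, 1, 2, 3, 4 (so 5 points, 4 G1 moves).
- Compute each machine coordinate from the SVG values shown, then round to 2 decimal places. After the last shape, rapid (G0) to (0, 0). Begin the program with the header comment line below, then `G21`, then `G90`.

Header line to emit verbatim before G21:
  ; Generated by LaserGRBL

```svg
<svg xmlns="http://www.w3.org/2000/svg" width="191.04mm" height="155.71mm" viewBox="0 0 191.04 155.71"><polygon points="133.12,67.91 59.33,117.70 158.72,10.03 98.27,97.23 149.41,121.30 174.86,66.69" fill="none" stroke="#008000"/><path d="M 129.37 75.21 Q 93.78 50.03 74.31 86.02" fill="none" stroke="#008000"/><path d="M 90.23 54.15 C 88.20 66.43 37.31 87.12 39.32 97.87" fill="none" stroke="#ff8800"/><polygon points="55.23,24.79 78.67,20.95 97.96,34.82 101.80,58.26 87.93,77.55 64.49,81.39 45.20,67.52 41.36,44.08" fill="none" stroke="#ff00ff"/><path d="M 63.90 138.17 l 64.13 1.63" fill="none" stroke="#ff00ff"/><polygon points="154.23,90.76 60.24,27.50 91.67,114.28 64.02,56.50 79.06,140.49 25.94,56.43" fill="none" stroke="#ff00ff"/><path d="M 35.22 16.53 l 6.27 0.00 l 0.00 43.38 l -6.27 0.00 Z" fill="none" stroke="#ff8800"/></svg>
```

; Generated by LaserGRBL
G21
G90
G0 X133.12 Y87.80
M3 S200
G1 X59.33 Y38.01 F3530
G1 X158.72 Y145.68
G1 X98.27 Y58.48
G1 X149.41 Y34.41
G1 X174.86 Y89.02
G1 X133.12 Y87.80
M5
G0 X129.37 Y80.50
M3 S200
G1 X112.58 Y89.27 F3530
G1 X97.81 Y90.39
G1 X85.05 Y83.86
G1 X74.31 Y69.69
M5
G0 X90.23 Y101.56
M3 S455
G1 X81.14 Y91.06 F2291
G1 X63.26 Y79.13
G1 X46.14 Y67.48
G1 X39.32 Y57.84
M5
G0 X55.23 Y130.92
M3 S880
G1 X78.67 Y134.76 F1367
G1 X97.96 Y120.89
G1 X101.80 Y97.45
G1 X87.93 Y78.16
G1 X64.49 Y74.32
G1 X45.20 Y88.19
G1 X41.36 Y111.63
G1 X55.23 Y130.92
M5
G0 X63.90 Y17.54
M3 S880
G1 X128.03 Y15.91 F1367
M5
G0 X154.23 Y64.95
M3 S880
G1 X60.24 Y128.21 F1367
G1 X91.67 Y41.43
G1 X64.02 Y99.21
G1 X79.06 Y15.22
G1 X25.94 Y99.28
G1 X154.23 Y64.95
M5
G0 X35.22 Y139.18
M3 S455
G1 X41.49 Y139.18 F2291
G1 X41.49 Y95.80
G1 X35.22 Y95.80
G1 X35.22 Y139.18
M5
G0 X0.00 Y0.00

viewBox `0 0 191.04 155.71` with mm width/height → 1 unit = 1 mm. Flip: y_m = 155.71 − y_svg.

**Shape 1** — `<polygon>` closed polygon, stroke `#008000` → engrave (S200, F3530). Machine vertices: (133.12,87.80) → (59.33,38.01) → (158.72,145.68) → (98.27,58.48) → (149.41,34.41) → (174.86,89.02) → (133.12,87.80). Closed: final G1 returns to the first vertex.

**Shape 2** — `<path>` quadratic bezier, stroke `#008000` → engrave (S200, F3530). Control points (SVG): P0=(129.37,75.21), P1=(93.78,50.03), P2=(74.31,86.02); sampled at t=k/4. Machine vertices: (129.37,80.50) → (112.58,89.27) → (97.81,90.39) → (85.05,83.86) → (74.31,69.69). Open path.

**Shape 3** — `<path>` cubic bezier, stroke `#ff8800` → score (S455, F2291). Control points (SVG): P0=(90.23,54.15), P1=(88.20,66.43), P2=(37.31,87.12), P3=(39.32,97.87); sampled at t=k/4. Machine vertices: (90.23,101.56) → (81.14,91.06) → (63.26,79.13) → (46.14,67.48) → (39.32,57.84). Open path.

**Shape 4** — `<polygon>` regular polygon, stroke `#ff00ff` → cut (S880, F1367). Machine vertices: (55.23,130.92) → (78.67,134.76) → (97.96,120.89) → (101.80,97.45) → (87.93,78.16) → (64.49,74.32) → (45.20,88.19) → (41.36,111.63) → (55.23,130.92). Closed: final G1 returns to the first vertex.

**Shape 5** — `<path>` line segment, stroke `#ff00ff` → cut (S880, F1367). Machine vertices: (63.90,17.54) → (128.03,15.91). Open path.

**Shape 6** — `<polygon>` closed polygon, stroke `#ff00ff` → cut (S880, F1367). Machine vertices: (154.23,64.95) → (60.24,128.21) → (91.67,41.43) → (64.02,99.21) → (79.06,15.22) → (25.94,99.28) → (154.23,64.95). Closed: final G1 returns to the first vertex.

**Shape 7** — `<path>` rectangle, stroke `#ff8800` → score (S455, F2291). Machine vertices: (35.22,139.18) → (41.49,139.18) → (41.49,95.80) → (35.22,95.80) → (35.22,139.18). Closed: final G1 returns to the first vertex.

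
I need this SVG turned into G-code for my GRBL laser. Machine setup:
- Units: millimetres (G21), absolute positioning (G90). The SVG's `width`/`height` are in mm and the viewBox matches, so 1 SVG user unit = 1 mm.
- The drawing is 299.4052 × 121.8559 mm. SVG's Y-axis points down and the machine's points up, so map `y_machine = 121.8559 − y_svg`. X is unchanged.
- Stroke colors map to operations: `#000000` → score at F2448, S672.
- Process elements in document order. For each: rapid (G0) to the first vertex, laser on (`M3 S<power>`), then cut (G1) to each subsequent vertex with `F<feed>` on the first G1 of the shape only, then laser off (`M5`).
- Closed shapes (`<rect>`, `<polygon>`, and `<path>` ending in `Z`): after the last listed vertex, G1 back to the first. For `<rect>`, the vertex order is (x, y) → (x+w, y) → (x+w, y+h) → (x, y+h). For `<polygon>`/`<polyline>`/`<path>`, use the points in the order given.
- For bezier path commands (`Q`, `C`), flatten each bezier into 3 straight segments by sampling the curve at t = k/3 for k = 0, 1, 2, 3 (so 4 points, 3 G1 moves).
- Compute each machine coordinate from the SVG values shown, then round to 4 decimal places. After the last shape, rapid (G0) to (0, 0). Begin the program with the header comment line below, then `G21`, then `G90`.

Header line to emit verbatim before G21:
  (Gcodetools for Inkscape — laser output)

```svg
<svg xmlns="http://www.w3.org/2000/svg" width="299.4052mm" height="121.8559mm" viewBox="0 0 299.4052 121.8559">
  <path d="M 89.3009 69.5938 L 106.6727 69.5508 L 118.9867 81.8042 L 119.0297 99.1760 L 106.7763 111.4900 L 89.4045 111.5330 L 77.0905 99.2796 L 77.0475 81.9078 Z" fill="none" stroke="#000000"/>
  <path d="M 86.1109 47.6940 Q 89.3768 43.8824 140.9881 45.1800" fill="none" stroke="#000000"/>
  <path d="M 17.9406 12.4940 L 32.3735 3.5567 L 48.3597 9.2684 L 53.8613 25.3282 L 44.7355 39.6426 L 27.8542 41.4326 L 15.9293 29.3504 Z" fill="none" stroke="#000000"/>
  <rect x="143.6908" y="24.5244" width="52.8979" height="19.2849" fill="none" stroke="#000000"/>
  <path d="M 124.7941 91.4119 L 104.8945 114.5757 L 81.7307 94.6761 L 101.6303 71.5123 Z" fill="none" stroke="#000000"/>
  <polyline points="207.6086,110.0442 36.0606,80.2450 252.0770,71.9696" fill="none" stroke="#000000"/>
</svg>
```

(Gcodetools for Inkscape — laser output)
G21
G90
G0 X89.3009 Y52.2621
M3 S672
G1 X106.6727 Y52.3051 F2448
G1 X118.9867 Y40.0517
G1 X119.0297 Y22.6799
G1 X106.7763 Y10.3659
G1 X89.4045 Y10.3229
G1 X77.0905 Y22.5763
G1 X77.0475 Y39.9481
G1 X89.3009 Y52.2621
M5
G0 X86.1109 Y74.1619
M3 S672
G1 X93.6599 Y76.1353 F2448
G1 X111.9523 Y76.9733
G1 X140.9881 Y76.6759
M5
G0 X17.9406 Y109.3619
M3 S672
G1 X32.3735 Y118.2992 F2448
G1 X48.3597 Y112.5875
G1 X53.8613 Y96.5277
G1 X44.7355 Y82.2133
G1 X27.8542 Y80.4233
G1 X15.9293 Y92.5055
G1 X17.9406 Y109.3619
M5
G0 X143.6908 Y97.3315
M3 S672
G1 X196.5887 Y97.3315 F2448
G1 X196.5887 Y78.0466
G1 X143.6908 Y78.0466
G1 X143.6908 Y97.3315
M5
G0 X124.7941 Y30.4440
M3 S672
G1 X104.8945 Y7.2802 F2448
G1 X81.7307 Y27.1798
G1 X101.6303 Y50.3436
G1 X124.7941 Y30.4440
M5
G0 X207.6086 Y11.8117
M3 S672
G1 X36.0606 Y41.6109 F2448
G1 X252.0770 Y49.8863
M5
G0 X0.0000 Y0.0000

Since the viewBox matches the mm dimensions, user units are millimetres directly. The only transform is the Y-flip y_m = 121.8559 − y_svg.

Shape 1 is a regular polygon drawn with `<path>`. Its stroke #000000 means score at S672, F2448. After flipping Y the toolpath is (89.3009,52.2621) → (106.6727,52.3051) → (118.9867,40.0517) → (119.0297,22.6799) → (106.7763,10.3659) → (89.4045,10.3229) → (77.0905,22.5763) → (77.0475,39.9481) → (89.3009,52.2621), returning to the start.

Shape 2 is a quadratic bezier drawn with `<path>`. Its stroke #000000 means score at S672, F2448. After flipping Y the toolpath is (86.1109,74.1619) → (93.6599,76.1353) → (111.9523,76.9733) → (140.9881,76.6759).

Shape 3 is a regular polygon drawn with `<path>`. Its stroke #000000 means score at S672, F2448. After flipping Y the toolpath is (17.9406,109.3619) → (32.3735,118.2992) → (48.3597,112.5875) → (53.8613,96.5277) → (44.7355,82.2133) → (27.8542,80.4233) → (15.9293,92.5055) → (17.9406,109.3619), returning to the start.

Shape 4 is a rectangle drawn with `<rect>`. Its stroke #000000 means score at S672, F2448. After flipping Y the toolpath is (143.6908,97.3315) → (196.5887,97.3315) → (196.5887,78.0466) → (143.6908,78.0466) → (143.6908,97.3315), returning to the start.

Shape 5 is a regular polygon drawn with `<path>`. Its stroke #000000 means score at S672, F2448. After flipping Y the toolpath is (124.7941,30.4440) → (104.8945,7.2802) → (81.7307,27.1798) → (101.6303,50.3436) → (124.7941,30.4440), returning to the start.

Shape 6 is a open polyline drawn with `<polyline>`. Its stroke #000000 means score at S672, F2448. After flipping Y the toolpath is (207.6086,11.8117) → (36.0606,41.6109) → (252.0770,49.8863).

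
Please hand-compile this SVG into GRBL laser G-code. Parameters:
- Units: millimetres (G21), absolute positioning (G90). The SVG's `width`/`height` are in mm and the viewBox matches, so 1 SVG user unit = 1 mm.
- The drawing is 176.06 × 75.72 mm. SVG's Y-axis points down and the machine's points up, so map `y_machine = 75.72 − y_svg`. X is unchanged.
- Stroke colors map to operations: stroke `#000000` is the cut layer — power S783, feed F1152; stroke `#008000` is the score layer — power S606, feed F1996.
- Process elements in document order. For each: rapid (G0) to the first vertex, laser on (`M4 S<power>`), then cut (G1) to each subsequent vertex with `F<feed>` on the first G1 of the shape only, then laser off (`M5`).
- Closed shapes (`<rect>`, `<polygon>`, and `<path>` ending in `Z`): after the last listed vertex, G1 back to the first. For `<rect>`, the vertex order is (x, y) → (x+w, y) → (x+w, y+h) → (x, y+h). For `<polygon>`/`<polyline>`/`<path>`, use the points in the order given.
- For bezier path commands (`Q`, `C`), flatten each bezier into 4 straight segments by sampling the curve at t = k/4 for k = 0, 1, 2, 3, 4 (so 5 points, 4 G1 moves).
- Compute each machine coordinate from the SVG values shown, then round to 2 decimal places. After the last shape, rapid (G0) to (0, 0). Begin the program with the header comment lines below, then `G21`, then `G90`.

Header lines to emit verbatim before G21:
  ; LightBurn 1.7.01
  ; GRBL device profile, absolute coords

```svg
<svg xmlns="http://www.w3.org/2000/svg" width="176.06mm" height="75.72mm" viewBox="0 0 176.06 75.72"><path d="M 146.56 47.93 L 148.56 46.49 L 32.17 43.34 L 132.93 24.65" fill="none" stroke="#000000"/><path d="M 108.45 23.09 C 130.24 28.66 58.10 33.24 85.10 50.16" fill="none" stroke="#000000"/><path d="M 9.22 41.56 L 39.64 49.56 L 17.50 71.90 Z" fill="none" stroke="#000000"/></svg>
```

Since the viewBox matches the mm dimensions, user units are millimetres directly. The only transform is the Y-flip y_m = 75.72 − y_svg.

Shape 1 is a open polyline drawn with `<path>`. Its stroke #000000 means cut at S783, F1152. After flipping Y the toolpath is (146.56,27.79) → (148.56,29.23) → (32.17,32.38) → (132.93,51.07).

Shape 2 is a cubic bezier drawn with `<path>`. Its stroke #000000 means cut at S783, F1152. After flipping Y the toolpath is (108.45,52.63) → (110.20,48.43) → (94.82,43.35) → (80.42,36.14) → (85.10,25.56).

Shape 3 is a regular polygon drawn with `<path>`. Its stroke #000000 means cut at S783, F1152. After flipping Y the toolpath is (9.22,34.16) → (39.64,26.16) → (17.50,3.82) → (9.22,34.16), returning to the start.

; LightBurn 1.7.01
; GRBL device profile, absolute coords
G21
G90
G0 X146.56 Y27.79
M4 S783
G1 X148.56 Y29.23 F1152
G1 X32.17 Y32.38
G1 X132.93 Y51.07
M5
G0 X108.45 Y52.63
M4 S783
G1 X110.20 Y48.43 F1152
G1 X94.82 Y43.35
G1 X80.42 Y36.14
G1 X85.10 Y25.56
M5
G0 X9.22 Y34.16
M4 S783
G1 X39.64 Y26.16 F1152
G1 X17.50 Y3.82
G1 X9.22 Y34.16
M5
G0 X0.00 Y0.00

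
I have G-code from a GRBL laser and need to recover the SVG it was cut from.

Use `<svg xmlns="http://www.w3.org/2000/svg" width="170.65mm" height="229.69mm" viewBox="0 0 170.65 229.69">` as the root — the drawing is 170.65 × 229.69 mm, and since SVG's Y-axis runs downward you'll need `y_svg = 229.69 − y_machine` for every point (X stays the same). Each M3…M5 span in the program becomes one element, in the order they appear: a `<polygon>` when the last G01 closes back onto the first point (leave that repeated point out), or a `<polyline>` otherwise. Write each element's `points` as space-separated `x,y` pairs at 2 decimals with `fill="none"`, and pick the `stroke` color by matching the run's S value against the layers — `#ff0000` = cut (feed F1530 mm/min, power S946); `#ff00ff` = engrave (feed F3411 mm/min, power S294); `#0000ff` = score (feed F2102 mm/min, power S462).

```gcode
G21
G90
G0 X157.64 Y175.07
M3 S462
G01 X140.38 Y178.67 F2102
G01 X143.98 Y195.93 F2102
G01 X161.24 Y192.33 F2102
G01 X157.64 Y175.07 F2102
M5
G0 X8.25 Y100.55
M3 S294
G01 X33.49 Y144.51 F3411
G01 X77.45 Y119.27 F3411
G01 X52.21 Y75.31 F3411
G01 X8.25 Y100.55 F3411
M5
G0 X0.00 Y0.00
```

<svg xmlns="http://www.w3.org/2000/svg" width="170.65mm" height="229.69mm" viewBox="0 0 170.65 229.69">
  <polygon points="157.64,54.62 140.38,51.02 143.98,33.76 161.24,37.36" fill="none" stroke="#0000ff"/>
  <polygon points="8.25,129.14 33.49,85.18 77.45,110.42 52.21,154.38" fill="none" stroke="#ff00ff"/>
</svg>

Each laser-on run becomes one SVG element. Flip Y back into SVG space with y_svg = 229.69 − y_machine.

Run 1: power S462 maps to stroke `#0000ff` (score). The run returns to its start, so emit a `<polygon>` with points (Y-flipped): 157.64,54.62 140.38,51.02 143.98,33.76 161.24,37.36.

Run 2: S294 ⇒ engrave layer `#ff00ff`. The run returns to its start, so emit a `<polygon>` with points (Y-flipped): 8.25,129.14 33.49,85.18 77.45,110.42 52.21,154.38.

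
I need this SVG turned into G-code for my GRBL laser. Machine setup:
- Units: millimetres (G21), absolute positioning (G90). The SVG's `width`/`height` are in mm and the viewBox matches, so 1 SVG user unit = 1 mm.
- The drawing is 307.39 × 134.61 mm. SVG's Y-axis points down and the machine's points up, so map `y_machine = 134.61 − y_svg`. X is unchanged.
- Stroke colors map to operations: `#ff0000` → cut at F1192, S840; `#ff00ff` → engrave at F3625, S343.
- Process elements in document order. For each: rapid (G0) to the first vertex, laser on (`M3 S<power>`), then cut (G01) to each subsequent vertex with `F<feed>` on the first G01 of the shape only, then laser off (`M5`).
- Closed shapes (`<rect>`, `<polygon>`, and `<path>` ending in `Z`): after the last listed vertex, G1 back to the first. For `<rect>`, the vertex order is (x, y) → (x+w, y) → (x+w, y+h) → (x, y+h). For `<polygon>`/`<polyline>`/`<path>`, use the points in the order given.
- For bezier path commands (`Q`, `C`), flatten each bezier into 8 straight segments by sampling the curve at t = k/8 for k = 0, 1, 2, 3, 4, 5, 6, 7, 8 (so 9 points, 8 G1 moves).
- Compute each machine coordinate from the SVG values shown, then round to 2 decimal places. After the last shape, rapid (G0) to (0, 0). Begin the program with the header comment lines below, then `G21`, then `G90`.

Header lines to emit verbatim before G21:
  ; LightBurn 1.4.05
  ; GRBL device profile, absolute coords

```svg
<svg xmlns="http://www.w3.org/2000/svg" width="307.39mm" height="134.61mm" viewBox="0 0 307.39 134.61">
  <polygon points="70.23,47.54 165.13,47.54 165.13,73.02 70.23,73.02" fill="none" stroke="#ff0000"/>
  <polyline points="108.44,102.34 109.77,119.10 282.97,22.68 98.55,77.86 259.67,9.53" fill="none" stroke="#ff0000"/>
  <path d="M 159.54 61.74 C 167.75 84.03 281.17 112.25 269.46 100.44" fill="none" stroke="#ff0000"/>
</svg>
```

viewBox `0 0 307.39 134.61` with mm width/height → 1 unit = 1 mm. Flip: y_m = 134.61 − y_svg.

**Shape 1** — `<polygon>` rectangle, stroke `#ff0000` → cut (S840, F1192). Machine vertices: (70.23,87.07) → (165.13,87.07) → (165.13,61.59) → (70.23,61.59) → (70.23,87.07). Closed: final G1 returns to the first vertex.

**Shape 2** — `<polyline>` open polyline, stroke `#ff0000` → cut (S840, F1192). Machine vertices: (108.44,32.27) → (109.77,15.51) → (282.97,111.93) → (98.55,56.75) → (259.67,125.08). Open path.

**Shape 3** — `<path>` cubic bezier, stroke `#ff0000` → cut (S840, F1192). Control points (SVG): P0=(159.54,61.74), P1=(167.75,84.03), P2=(281.17,112.25), P3=(269.46,100.44); sampled at t=k/8. Machine vertices: (159.54,72.87) → (167.10,64.32) → (181.83,55.76) → (201.01,47.72) → (221.97,40.73) → (241.99,35.35) → (258.38,32.10) → (268.44,31.53) → (269.46,34.17). Open path.

; LightBurn 1.4.05
; GRBL device profile, absolute coords
G21
G90
G0 X70.23 Y87.07
M3 S840
G01 X165.13 Y87.07 F1192
G01 X165.13 Y61.59
G01 X70.23 Y61.59
G01 X70.23 Y87.07
M5
G0 X108.44 Y32.27
M3 S840
G01 X109.77 Y15.51 F1192
G01 X282.97 Y111.93
G01 X98.55 Y56.75
G01 X259.67 Y125.08
M5
G0 X159.54 Y72.87
M3 S840
G01 X167.10 Y64.32 F1192
G01 X181.83 Y55.76
G01 X201.01 Y47.72
G01 X221.97 Y40.73
G01 X241.99 Y35.35
G01 X258.38 Y32.10
G01 X268.44 Y31.53
G01 X269.46 Y34.17
M5
G0 X0.00 Y0.00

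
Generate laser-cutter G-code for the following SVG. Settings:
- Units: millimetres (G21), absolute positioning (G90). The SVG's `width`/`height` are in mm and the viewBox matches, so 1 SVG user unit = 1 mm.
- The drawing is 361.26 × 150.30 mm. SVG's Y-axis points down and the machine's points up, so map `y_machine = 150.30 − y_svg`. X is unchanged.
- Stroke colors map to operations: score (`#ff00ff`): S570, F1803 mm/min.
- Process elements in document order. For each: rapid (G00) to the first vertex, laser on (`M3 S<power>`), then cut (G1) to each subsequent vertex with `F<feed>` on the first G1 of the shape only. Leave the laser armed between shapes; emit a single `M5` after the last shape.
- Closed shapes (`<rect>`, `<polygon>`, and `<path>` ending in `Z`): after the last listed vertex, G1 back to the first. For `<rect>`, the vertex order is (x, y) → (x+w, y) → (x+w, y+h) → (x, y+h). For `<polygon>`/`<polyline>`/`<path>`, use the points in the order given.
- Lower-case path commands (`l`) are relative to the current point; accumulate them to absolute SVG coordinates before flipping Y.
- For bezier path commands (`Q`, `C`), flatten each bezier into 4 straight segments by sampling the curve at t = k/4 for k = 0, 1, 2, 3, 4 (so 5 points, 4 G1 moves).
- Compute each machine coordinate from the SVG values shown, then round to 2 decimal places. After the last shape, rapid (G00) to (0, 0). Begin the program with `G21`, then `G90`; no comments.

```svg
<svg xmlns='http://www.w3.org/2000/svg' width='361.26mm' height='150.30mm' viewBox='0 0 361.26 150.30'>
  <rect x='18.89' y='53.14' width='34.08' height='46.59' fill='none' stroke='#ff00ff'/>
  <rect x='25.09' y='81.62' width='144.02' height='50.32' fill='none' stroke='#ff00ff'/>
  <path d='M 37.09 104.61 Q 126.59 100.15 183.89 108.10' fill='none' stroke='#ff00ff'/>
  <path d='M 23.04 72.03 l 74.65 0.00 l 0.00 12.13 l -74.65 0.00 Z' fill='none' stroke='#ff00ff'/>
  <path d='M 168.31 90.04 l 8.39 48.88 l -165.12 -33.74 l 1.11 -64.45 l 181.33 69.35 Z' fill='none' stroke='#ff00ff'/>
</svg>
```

G21
G90
G00 X18.89 Y97.16
M3 S570
G1 X52.97 Y97.16 F1803
G1 X52.97 Y50.57
G1 X18.89 Y50.57
G1 X18.89 Y97.16
G00 X25.09 Y68.68
M3 S570
G1 X169.11 Y68.68 F1803
G1 X169.11 Y18.36
G1 X25.09 Y18.36
G1 X25.09 Y68.68
G00 X37.09 Y45.69
M3 S570
G1 X79.83 Y47.14 F1803
G1 X118.54 Y47.05
G1 X153.23 Y45.40
G1 X183.89 Y42.20
G00 X23.04 Y78.27
M3 S570
G1 X97.69 Y78.27 F1803
G1 X97.69 Y66.14
G1 X23.04 Y66.14
G1 X23.04 Y78.27
G00 X168.31 Y60.26
M3 S570
G1 X176.70 Y11.38 F1803
G1 X11.58 Y45.12
G1 X12.69 Y109.57
G1 X194.02 Y40.22
G1 X168.31 Y60.26
M5
G00 X0.00 Y0.00

viewBox `0 0 361.26 150.30` with mm width/height → 1 unit = 1 mm. Flip: y_m = 150.30 − y_svg.

**Shape 1** — `<rect>` rectangle, stroke `#ff00ff` → score (S570, F1803). Machine vertices: (18.89,97.16) → (52.97,97.16) → (52.97,50.57) → (18.89,50.57) → (18.89,97.16). Closed: final G1 returns to the first vertex.

**Shape 2** — `<rect>` rectangle, stroke `#ff00ff` → score (S570, F1803). Machine vertices: (25.09,68.68) → (169.11,68.68) → (169.11,18.36) → (25.09,18.36) → (25.09,68.68). Closed: final G1 returns to the first vertex.

**Shape 3** — `<path>` quadratic bezier, stroke `#ff00ff` → score (S570, F1803). Control points (SVG): P0=(37.09,104.61), P1=(126.59,100.15), P2=(183.89,108.10); sampled at t=k/4. Machine vertices: (37.09,45.69) → (79.83,47.14) → (118.54,47.05) → (153.23,45.40) → (183.89,42.20). Open path.

**Shape 4** — `<path>` rectangle, stroke `#ff00ff` → score (S570, F1803). Machine vertices: (23.04,78.27) → (97.69,78.27) → (97.69,66.14) → (23.04,66.14) → (23.04,78.27). Closed: final G1 returns to the first vertex.

**Shape 5** — `<path>` closed polygon, stroke `#ff00ff` → score (S570, F1803). Machine vertices: (168.31,60.26) → (176.70,11.38) → (11.58,45.12) → (12.69,109.57) → (194.02,40.22) → (168.31,60.26). Closed: final G1 returns to the first vertex.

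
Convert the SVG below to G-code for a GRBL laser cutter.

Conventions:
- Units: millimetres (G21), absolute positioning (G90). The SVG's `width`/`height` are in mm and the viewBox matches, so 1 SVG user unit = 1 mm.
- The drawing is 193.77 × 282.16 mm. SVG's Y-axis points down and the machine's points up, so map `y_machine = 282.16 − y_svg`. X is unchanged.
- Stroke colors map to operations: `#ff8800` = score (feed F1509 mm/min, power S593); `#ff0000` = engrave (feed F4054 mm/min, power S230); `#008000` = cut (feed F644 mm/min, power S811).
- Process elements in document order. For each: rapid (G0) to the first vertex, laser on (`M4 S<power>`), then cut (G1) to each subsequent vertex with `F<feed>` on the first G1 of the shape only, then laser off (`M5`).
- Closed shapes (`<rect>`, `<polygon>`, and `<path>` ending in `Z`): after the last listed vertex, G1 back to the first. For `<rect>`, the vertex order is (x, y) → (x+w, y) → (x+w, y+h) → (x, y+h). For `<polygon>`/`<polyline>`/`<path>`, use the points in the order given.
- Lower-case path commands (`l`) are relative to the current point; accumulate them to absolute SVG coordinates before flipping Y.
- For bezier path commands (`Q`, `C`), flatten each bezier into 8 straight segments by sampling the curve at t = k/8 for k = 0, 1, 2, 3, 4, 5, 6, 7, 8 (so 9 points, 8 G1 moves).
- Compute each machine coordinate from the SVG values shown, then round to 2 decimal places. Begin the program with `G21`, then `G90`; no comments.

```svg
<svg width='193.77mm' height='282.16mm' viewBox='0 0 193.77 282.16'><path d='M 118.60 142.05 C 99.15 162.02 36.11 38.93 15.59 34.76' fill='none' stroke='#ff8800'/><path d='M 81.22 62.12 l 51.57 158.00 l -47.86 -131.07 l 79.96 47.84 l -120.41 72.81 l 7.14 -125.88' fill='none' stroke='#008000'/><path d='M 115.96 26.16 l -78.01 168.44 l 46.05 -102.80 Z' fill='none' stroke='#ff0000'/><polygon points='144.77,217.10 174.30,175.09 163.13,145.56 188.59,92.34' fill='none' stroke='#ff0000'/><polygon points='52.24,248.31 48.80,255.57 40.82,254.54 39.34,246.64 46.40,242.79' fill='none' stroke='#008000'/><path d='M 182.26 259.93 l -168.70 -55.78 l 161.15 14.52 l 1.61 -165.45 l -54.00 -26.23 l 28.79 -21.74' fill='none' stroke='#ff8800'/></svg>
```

Since the viewBox matches the mm dimensions, user units are millimetres directly. The only transform is the Y-flip y_m = 282.16 − y_svg.

Shape 1 is a cubic bezier drawn with `<path>`. Its stroke #ff8800 means score at S593, F1509. After flipping Y the toolpath is (118.60,140.11) → (109.43,138.82) → (97.18,147.86) → (82.87,164.18) → (67.50,184.70) → (52.07,206.35) → (37.61,226.07) → (25.11,240.77) → (15.59,247.40).

Shape 2 is a open polyline drawn with `<path>`. Its stroke #008000 means cut at S811, F644. After flipping Y the toolpath is (81.22,220.04) → (132.79,62.04) → (84.93,193.11) → (164.89,145.27) → (44.48,72.46) → (51.62,198.34).

Shape 3 is a closed polygon drawn with `<path>`. Its stroke #ff0000 means engrave at S230, F4054. After flipping Y the toolpath is (115.96,256.00) → (37.95,87.56) → (84.00,190.36) → (115.96,256.00), returning to the start.

Shape 4 is a closed polygon drawn with `<polygon>`. Its stroke #ff0000 means engrave at S230, F4054. After flipping Y the toolpath is (144.77,65.06) → (174.30,107.07) → (163.13,136.60) → (188.59,189.82) → (144.77,65.06), returning to the start.

Shape 5 is a regular polygon drawn with `<polygon>`. Its stroke #008000 means cut at S811, F644. After flipping Y the toolpath is (52.24,33.85) → (48.80,26.59) → (40.82,27.62) → (39.34,35.52) → (46.40,39.37) → (52.24,33.85), returning to the start.

Shape 6 is a open polyline drawn with `<path>`. Its stroke #ff8800 means score at S593, F1509. After flipping Y the toolpath is (182.26,22.23) → (13.56,78.01) → (174.71,63.49) → (176.32,228.94) → (122.32,255.17) → (151.11,276.91).

G21
G90
G0 X118.60 Y140.11
M4 S593
G1 X109.43 Y138.82 F1509
G1 X97.18 Y147.86
G1 X82.87 Y164.18
G1 X67.50 Y184.70
G1 X52.07 Y206.35
G1 X37.61 Y226.07
G1 X25.11 Y240.77
G1 X15.59 Y247.40
M5
G0 X81.22 Y220.04
M4 S811
G1 X132.79 Y62.04 F644
G1 X84.93 Y193.11
G1 X164.89 Y145.27
G1 X44.48 Y72.46
G1 X51.62 Y198.34
M5
G0 X115.96 Y256.00
M4 S230
G1 X37.95 Y87.56 F4054
G1 X84.00 Y190.36
G1 X115.96 Y256.00
M5
G0 X144.77 Y65.06
M4 S230
G1 X174.30 Y107.07 F4054
G1 X163.13 Y136.60
G1 X188.59 Y189.82
G1 X144.77 Y65.06
M5
G0 X52.24 Y33.85
M4 S811
G1 X48.80 Y26.59 F644
G1 X40.82 Y27.62
G1 X39.34 Y35.52
G1 X46.40 Y39.37
G1 X52.24 Y33.85
M5
G0 X182.26 Y22.23
M4 S593
G1 X13.56 Y78.01 F1509
G1 X174.71 Y63.49
G1 X176.32 Y228.94
G1 X122.32 Y255.17
G1 X151.11 Y276.91
M5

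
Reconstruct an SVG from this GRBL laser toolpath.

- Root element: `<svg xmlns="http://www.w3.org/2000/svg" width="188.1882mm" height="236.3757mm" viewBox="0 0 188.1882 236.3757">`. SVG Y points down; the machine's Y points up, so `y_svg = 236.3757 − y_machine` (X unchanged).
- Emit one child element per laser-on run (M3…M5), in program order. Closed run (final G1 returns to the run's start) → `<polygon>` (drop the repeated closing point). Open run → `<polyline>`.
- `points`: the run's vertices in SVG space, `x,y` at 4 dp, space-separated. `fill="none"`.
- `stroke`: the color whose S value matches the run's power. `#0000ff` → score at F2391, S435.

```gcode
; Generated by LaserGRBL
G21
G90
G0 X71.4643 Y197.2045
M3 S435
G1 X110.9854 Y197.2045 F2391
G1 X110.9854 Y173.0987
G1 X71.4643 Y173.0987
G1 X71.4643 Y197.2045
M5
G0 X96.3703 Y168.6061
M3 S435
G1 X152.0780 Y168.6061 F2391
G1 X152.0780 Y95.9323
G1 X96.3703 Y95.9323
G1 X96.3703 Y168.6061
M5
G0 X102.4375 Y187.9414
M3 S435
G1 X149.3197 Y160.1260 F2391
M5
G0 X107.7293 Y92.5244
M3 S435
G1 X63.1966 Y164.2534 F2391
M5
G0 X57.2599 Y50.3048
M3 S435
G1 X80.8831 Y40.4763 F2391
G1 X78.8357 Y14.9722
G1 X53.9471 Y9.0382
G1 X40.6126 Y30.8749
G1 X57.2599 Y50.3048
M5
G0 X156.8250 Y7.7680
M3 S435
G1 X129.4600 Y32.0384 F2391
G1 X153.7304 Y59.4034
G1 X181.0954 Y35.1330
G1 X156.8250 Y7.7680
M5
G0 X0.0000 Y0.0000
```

y_svg = 236.3757 − y_m. Every run uses S435, so all elements get stroke `#0000ff` (score).

[1] closed run; points: 71.4643,39.1712 110.9854,39.1712 110.9854,63.2770 71.4643,63.2770

[2] closed run; points: 96.3703,67.7696 152.0780,67.7696 152.0780,140.4434 96.3703,140.4434

[3] open run; points: 102.4375,48.4343 149.3197,76.2497

[4] open run; points: 107.7293,143.8513 63.1966,72.1223

[5] closed run; points: 57.2599,186.0709 80.8831,195.8994 78.8357,221.4035 53.9471,227.3375 40.6126,205.5008

[6] closed run; points: 156.8250,228.6077 129.4600,204.3373 153.7304,176.9723 181.0954,201.2427

<svg xmlns="http://www.w3.org/2000/svg" width="188.1882mm" height="236.3757mm" viewBox="0 0 188.1882 236.3757">
  <polygon points="71.4643,39.1712 110.9854,39.1712 110.9854,63.2770 71.4643,63.2770" fill="none" stroke="#0000ff"/>
  <polygon points="96.3703,67.7696 152.0780,67.7696 152.0780,140.4434 96.3703,140.4434" fill="none" stroke="#0000ff"/>
  <polyline points="102.4375,48.4343 149.3197,76.2497" fill="none" stroke="#0000ff"/>
  <polyline points="107.7293,143.8513 63.1966,72.1223" fill="none" stroke="#0000ff"/>
  <polygon points="57.2599,186.0709 80.8831,195.8994 78.8357,221.4035 53.9471,227.3375 40.6126,205.5008" fill="none" stroke="#0000ff"/>
  <polygon points="156.8250,228.6077 129.4600,204.3373 153.7304,176.9723 181.0954,201.2427" fill="none" stroke="#0000ff"/>
</svg>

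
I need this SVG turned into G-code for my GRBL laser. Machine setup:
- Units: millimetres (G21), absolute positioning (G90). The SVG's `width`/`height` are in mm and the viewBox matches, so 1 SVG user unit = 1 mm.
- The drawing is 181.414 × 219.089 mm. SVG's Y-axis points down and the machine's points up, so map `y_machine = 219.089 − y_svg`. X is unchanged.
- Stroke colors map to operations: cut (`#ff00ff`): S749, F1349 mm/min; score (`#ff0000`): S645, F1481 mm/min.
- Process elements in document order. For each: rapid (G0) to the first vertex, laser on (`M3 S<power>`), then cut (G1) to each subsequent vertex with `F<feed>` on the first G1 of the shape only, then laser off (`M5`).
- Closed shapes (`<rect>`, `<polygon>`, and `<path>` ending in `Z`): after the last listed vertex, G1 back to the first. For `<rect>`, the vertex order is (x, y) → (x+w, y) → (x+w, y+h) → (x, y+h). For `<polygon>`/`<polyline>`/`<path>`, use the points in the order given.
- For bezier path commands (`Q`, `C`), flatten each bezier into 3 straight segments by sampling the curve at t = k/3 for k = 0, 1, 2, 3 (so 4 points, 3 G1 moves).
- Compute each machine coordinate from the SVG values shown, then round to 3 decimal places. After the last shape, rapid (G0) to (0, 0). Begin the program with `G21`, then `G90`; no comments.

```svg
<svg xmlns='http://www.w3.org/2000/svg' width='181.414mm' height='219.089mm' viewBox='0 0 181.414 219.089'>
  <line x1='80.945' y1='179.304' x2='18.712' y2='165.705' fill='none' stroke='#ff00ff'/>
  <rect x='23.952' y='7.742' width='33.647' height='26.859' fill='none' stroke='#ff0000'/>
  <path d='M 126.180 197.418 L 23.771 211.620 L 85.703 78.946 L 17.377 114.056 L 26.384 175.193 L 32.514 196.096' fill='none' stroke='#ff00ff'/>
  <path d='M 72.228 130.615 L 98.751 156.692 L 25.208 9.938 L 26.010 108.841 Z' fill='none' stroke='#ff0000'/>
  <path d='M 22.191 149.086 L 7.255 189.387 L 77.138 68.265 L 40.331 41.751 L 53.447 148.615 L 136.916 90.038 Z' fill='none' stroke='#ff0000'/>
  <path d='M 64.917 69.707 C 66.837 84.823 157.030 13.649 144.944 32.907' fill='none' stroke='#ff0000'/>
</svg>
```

viewBox `0 0 181.414 219.089` with mm width/height → 1 unit = 1 mm. Flip: y_m = 219.089 − y_svg.

**Shape 1** — `<line>` line segment, stroke `#ff00ff` → cut (S749, F1349). Machine vertices: (80.945,39.785) → (18.712,53.384). Open path.

**Shape 2** — `<rect>` rectangle, stroke `#ff0000` → score (S645, F1481). Machine vertices: (23.952,211.347) → (57.599,211.347) → (57.599,184.488) → (23.952,184.488) → (23.952,211.347). Closed: final G1 returns to the first vertex.

**Shape 3** — `<path>` open polyline, stroke `#ff00ff` → cut (S749, F1349). Machine vertices: (126.180,21.671) → (23.771,7.469) → (85.703,140.143) → (17.377,105.033) → (26.384,43.896) → (32.514,22.993). Open path.

**Shape 4** — `<path>` closed polygon, stroke `#ff0000` → score (S645, F1481). Machine vertices: (72.228,88.474) → (98.751,62.397) → (25.208,209.151) → (26.010,110.248) → (72.228,88.474). Closed: final G1 returns to the first vertex.

**Shape 5** — `<path>` closed polygon, stroke `#ff0000` → score (S645, F1481). Machine vertices: (22.191,70.003) → (7.255,29.702) → (77.138,150.824) → (40.331,177.338) → (53.447,70.474) → (136.916,129.051) → (22.191,70.003). Closed: final G1 returns to the first vertex.

**Shape 6** — `<path>` cubic bezier, stroke `#ff0000` → score (S645, F1481). Control points (SVG): P0=(64.917,69.707), P1=(66.837,84.823), P2=(157.030,13.649), P3=(144.944,32.907); sampled at t=k/3. Machine vertices: (64.917,149.382) → (89.204,156.484) → (129.994,181.841) → (144.944,186.182). Open path.

G21
G90
G0 X80.945 Y39.785
M3 S749
G1 X18.712 Y53.384 F1349
M5
G0 X23.952 Y211.347
M3 S645
G1 X57.599 Y211.347 F1481
G1 X57.599 Y184.488
G1 X23.952 Y184.488
G1 X23.952 Y211.347
M5
G0 X126.180 Y21.671
M3 S749
G1 X23.771 Y7.469 F1349
G1 X85.703 Y140.143
G1 X17.377 Y105.033
G1 X26.384 Y43.896
G1 X32.514 Y22.993
M5
G0 X72.228 Y88.474
M3 S645
G1 X98.751 Y62.397 F1481
G1 X25.208 Y209.151
G1 X26.010 Y110.248
G1 X72.228 Y88.474
M5
G0 X22.191 Y70.003
M3 S645
G1 X7.255 Y29.702 F1481
G1 X77.138 Y150.824
G1 X40.331 Y177.338
G1 X53.447 Y70.474
G1 X136.916 Y129.051
G1 X22.191 Y70.003
M5
G0 X64.917 Y149.382
M3 S645
G1 X89.204 Y156.484 F1481
G1 X129.994 Y181.841
G1 X144.944 Y186.182
M5
G0 X0.000 Y0.000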